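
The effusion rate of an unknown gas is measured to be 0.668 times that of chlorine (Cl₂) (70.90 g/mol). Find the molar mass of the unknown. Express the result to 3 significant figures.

Using Graham's law: rate_X/rate_Cl₂ = √(M_Cl₂/M_X).
0.668 = √(70.90/M_X)
M_X = 70.90 / 0.668² = 70.90 / 0.4462 = 159 g/mol

159 g/mol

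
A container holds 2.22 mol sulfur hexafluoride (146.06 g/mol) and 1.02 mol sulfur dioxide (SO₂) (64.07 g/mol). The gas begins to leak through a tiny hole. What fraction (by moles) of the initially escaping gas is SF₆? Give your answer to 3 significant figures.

Rate_i ∝ x_i/√M_i (Graham's law weighted by mole fraction), so the effusate composition follows n_i/√M_i.
x_SF₆(eff) = (n_SF₆/√M_SF₆) / (n_SF₆/√M_SF₆ + n_SO₂/√M_SO₂)
= (2.22/√146.06) / (2.22/√146.06 + 1.02/√64.07) = 0.1837/(0.1837 + 0.1274) = 0.590.

0.590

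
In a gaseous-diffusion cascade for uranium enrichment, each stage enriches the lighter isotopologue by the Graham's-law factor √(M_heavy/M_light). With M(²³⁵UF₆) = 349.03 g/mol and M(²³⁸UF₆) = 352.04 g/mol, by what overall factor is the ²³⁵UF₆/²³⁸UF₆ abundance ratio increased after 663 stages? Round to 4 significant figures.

17.23

The single-stage factor is √(M_heavy/M_light), so 663 stages give [√(352.04/349.03)]^663 = (352.04/349.03)^(663/2).
= 1.00862^(663/2) = 17.23.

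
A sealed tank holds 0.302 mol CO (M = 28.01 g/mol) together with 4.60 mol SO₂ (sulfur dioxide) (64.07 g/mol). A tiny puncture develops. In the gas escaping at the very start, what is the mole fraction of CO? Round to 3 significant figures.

Each component's effusion rate ∝ (its partial pressure)·(1/√M) ∝ n_i/√M_i.
Mole fraction of CO in the effusate = (n_CO/√M_CO) / (n_CO/√M_CO + n_SO₂/√M_SO₂)
= (0.302/√28.01) / (0.302/√28.01 + 4.60/√64.07) = 0.05706/(0.05706 + 0.5747) = 0.0903.

0.0903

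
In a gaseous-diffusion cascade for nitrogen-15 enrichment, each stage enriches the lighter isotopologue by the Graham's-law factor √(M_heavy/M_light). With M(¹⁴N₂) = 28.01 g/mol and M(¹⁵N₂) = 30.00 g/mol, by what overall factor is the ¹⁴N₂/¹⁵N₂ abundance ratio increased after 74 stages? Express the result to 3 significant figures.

12.7

After 74 stages the ratio has grown by (√(30.00/28.01))^74 = (30.00/28.01)^(74/2).
= 1.07105^37 = 12.7.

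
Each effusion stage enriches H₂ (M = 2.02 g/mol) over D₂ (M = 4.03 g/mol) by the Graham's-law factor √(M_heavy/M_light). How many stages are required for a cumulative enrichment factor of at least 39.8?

Single-stage factor α = √(4.03/2.02), so ln α = ½ ln(1.99505) = 0.3453.
Need α^N ≥ 39.8 ⇒ N ≥ ln(39.8) / ln α = 3.684 / 0.3453 = 10.67.
So at least 11 stages are needed.

11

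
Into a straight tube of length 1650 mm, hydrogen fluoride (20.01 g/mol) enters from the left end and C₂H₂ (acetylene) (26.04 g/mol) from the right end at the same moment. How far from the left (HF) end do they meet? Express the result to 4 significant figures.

879.2 mm

Distances travelled in equal time are proportional to diffusion rates, so d_HF/d_C₂H₂ = √(M_C₂H₂/M_HF) = √(26.04/20.01) = 1.141.
With d_HF + d_C₂H₂ = 1650 mm, d_C₂H₂ = 1650/(1 + 1.141) = 770.8 mm.
d_HF = 1650 − 770.8 = 879.2 mm.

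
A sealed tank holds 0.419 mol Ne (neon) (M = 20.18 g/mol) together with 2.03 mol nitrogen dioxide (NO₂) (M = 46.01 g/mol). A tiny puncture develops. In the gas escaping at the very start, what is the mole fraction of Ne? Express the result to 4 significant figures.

Rate_i ∝ x_i/√M_i (Graham's law weighted by mole fraction), so the effusate composition follows n_i/√M_i.
x_Ne(eff) = (n_Ne/√M_Ne) / (n_Ne/√M_Ne + n_NO₂/√M_NO₂)
= (0.419/√20.18) / (0.419/√20.18 + 2.03/√46.01) = 0.09327/(0.09327 + 0.2993) = 0.2376.

0.2376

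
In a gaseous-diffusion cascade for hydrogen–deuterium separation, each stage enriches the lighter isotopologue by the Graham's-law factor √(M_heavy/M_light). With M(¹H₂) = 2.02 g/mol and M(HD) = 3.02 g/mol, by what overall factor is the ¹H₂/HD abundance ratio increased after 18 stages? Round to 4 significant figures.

Overall factor = α^18 with α = √(3.02/2.02), i.e. (3.02/2.02)^(18/2).
= 1.49505^9 = 37.32.

37.32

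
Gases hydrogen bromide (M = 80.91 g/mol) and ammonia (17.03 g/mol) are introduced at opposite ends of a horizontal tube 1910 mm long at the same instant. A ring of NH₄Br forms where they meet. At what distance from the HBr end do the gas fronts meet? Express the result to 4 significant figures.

600.7 mm

In equal time, each gas travels a distance ∝ its rate ∝ 1/√M, so d_HBr/d_NH₃ = √(M_NH₃/M_HBr) = √(17.03/80.91) = 0.4588.
With d_HBr + d_NH₃ = 1910 mm, d_NH₃ = 1910/(1 + 0.4588) = 1309 mm.
d_HBr = 1910 − 1309 = 600.7 mm.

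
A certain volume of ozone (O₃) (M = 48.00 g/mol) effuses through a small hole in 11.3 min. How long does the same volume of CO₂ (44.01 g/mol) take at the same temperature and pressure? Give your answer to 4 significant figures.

From Graham's law, t_CO₂/t_O₃ = √(M_CO₂/M_O₃) = √(44.01/48.00) = √0.9169 = 0.9575.
So the time for CO₂ is 11.3 × 0.9575 = 10.82 min.

10.82 min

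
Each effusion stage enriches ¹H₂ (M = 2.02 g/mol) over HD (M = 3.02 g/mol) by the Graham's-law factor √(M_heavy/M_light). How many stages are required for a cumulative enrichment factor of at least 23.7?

Per stage α = (3.02/2.02)^(1/2) = 1.49505^0.5, giving ln α = 0.2011.
Need α^N ≥ 23.7 ⇒ N ≥ ln(23.7) / ln α = 3.165 / 0.2011 = 15.74.
Minimum whole number of stages: N = 16.

16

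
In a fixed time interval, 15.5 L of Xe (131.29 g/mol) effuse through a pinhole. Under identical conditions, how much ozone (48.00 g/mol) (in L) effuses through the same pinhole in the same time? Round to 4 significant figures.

Using Graham's law: rate_O₃/rate_Xe = √(M_Xe/M_O₃) = √(131.29/48.00) = √2.735 = 1.654.
So the volume for O₃ is 15.5 × 1.654 = 25.63 L.

25.63 L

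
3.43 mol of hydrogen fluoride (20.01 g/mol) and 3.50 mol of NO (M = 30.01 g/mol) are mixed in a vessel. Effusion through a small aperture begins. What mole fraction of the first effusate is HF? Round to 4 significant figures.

Rate_i ∝ x_i/√M_i (Graham's law weighted by mole fraction), so the effusate composition follows n_i/√M_i.
x_HF(eff) = (n_HF/√M_HF) / (n_HF/√M_HF + n_NO/√M_NO)
= (3.43/√20.01) / (3.43/√20.01 + 3.50/√30.01) = 0.7668/(0.7668 + 0.6389) = 0.5455.

0.5455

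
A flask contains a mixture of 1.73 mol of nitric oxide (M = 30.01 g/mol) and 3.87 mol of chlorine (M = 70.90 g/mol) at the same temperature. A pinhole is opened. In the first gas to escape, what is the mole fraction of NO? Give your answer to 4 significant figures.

Effusion rate of each component ∝ n_i/√M_i (partial pressure × 1/√M).
Mole fraction of NO in the effusate = (n_NO/√M_NO) / (n_NO/√M_NO + n_Cl₂/√M_Cl₂)
= (1.73/√30.01) / (1.73/√30.01 + 3.87/√70.90) = 0.3158/(0.3158 + 0.4596) = 0.4073.

0.4073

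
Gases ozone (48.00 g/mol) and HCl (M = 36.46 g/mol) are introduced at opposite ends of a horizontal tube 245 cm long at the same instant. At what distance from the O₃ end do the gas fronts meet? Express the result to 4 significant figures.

114.1 cm

In equal time, each gas travels a distance ∝ its rate ∝ 1/√M, so d_O₃/d_HCl = √(M_HCl/M_O₃) = √(36.46/48.00) = 0.8715.
With d_O₃ + d_HCl = 245 cm, d_HCl = 245/(1 + 0.8715) = 130.9 cm.
d_O₃ = 245 − 130.9 = 114.1 cm.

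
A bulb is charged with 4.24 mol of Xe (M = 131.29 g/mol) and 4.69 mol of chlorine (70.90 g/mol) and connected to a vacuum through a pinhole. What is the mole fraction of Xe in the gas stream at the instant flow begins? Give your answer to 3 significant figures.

Effusion rate of each component ∝ n_i/√M_i (partial pressure × 1/√M).
So x_Xe in the escaping gas = (n_Xe/√M_Xe) / Σ(n_i/√M_i)
= (4.24/√131.29) / (4.24/√131.29 + 4.69/√70.90) = 0.3700/(0.3700 + 0.5570) = 0.399.

0.399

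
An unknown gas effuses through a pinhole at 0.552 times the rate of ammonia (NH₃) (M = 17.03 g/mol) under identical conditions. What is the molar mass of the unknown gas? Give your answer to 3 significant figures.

55.9 g/mol

Using Graham's law: rate_X/rate_NH₃ = √(M_NH₃/M_X).
0.552 = √(17.03/M_X)
M_X = 17.03 / 0.552² = 17.03 / 0.3047 = 55.9 g/mol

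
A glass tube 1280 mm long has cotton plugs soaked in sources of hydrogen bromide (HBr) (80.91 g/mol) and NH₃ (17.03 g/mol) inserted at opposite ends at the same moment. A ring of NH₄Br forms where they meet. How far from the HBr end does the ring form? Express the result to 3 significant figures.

In equal time, each gas travels a distance ∝ its rate ∝ 1/√M, so d_HBr/d_NH₃ = √(M_NH₃/M_HBr) = √(17.03/80.91) = 0.4588.
With d_HBr + d_NH₃ = 1280 mm, d_NH₃ = 1280/(1 + 0.4588) = 877.4 mm.
d_HBr = 1280 − 877.4 = 403 mm.

403 mm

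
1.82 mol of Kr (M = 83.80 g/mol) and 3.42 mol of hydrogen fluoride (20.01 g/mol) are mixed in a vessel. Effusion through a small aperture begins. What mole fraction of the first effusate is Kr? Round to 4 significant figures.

Effusion rate of each component ∝ n_i/√M_i (partial pressure × 1/√M).
x_Kr(eff) = (n_Kr/√M_Kr) / (n_Kr/√M_Kr + n_HF/√M_HF)
= (1.82/√83.80) / (1.82/√83.80 + 3.42/√20.01) = 0.1988/(0.1988 + 0.7645) = 0.2064.

0.2064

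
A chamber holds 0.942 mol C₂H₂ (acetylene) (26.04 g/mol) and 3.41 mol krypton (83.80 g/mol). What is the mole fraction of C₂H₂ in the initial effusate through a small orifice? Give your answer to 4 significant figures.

0.3314

Each component's effusion rate ∝ (its partial pressure)·(1/√M) ∝ n_i/√M_i.
So x_C₂H₂ in the escaping gas = (n_C₂H₂/√M_C₂H₂) / Σ(n_i/√M_i)
= (0.942/√26.04) / (0.942/√26.04 + 3.41/√83.80) = 0.1846/(0.1846 + 0.3725) = 0.3314.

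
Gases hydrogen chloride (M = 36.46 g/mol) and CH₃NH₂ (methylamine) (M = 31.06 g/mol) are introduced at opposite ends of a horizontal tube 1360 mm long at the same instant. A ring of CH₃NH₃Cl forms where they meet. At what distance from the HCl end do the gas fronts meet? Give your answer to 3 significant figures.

Graham's law gives d_HCl/d_CH₃NH₂ = rate_HCl/rate_CH₃NH₂ = √(M_CH₃NH₂/M_HCl) = √(31.06/36.46) = 0.9230.
With d_HCl + d_CH₃NH₂ = 1360 mm, d_CH₃NH₂ = 1360/(1 + 0.9230) = 707.2 mm.
d_HCl = 1360 − 707.2 = 653 mm.

653 mm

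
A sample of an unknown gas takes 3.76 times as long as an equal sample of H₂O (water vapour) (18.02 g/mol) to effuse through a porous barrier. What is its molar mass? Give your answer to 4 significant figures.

254.8 g/mol

Using Graham's law: t_X/t_H₂O = √(M_X/M_H₂O).
3.76 = √(M_X/18.02)
M_X = 18.02 × 3.76² = 18.02 × 14.14 = 254.8 g/mol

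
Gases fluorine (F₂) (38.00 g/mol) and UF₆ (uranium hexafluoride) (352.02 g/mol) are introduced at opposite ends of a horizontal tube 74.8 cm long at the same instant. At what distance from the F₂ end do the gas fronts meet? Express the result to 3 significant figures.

56.3 cm

Distances travelled in equal time are proportional to diffusion rates, so d_F₂/d_UF₆ = √(M_UF₆/M_F₂) = √(352.02/38.00) = 3.044.
With d_F₂ + d_UF₆ = 74.8 cm, d_UF₆ = 74.8/(1 + 3.044) = 18.50 cm.
d_F₂ = 74.8 − 18.50 = 56.3 cm.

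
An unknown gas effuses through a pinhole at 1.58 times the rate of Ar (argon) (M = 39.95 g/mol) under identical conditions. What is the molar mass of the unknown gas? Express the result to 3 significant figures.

Graham's law gives rate_X/rate_Ar = √(M_Ar/M_X).
1.58 = √(39.95/M_X)
M_X = 39.95 / 1.58² = 39.95 / 2.496 = 16.0 g/mol

16.0 g/mol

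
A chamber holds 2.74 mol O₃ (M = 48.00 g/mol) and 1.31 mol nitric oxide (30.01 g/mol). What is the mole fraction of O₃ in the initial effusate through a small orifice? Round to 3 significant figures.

Each component's effusion rate ∝ (its partial pressure)·(1/√M) ∝ n_i/√M_i.
x_O₃(eff) = (n_O₃/√M_O₃) / (n_O₃/√M_O₃ + n_NO/√M_NO)
= (2.74/√48.00) / (2.74/√48.00 + 1.31/√30.01) = 0.3955/(0.3955 + 0.2391) = 0.623.

0.623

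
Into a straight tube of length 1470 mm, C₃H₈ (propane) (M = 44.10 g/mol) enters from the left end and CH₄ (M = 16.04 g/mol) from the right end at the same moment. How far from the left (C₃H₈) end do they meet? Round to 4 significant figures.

553.0 mm

Graham's law gives d_C₃H₈/d_CH₄ = rate_C₃H₈/rate_CH₄ = √(M_CH₄/M_C₃H₈) = √(16.04/44.10) = 0.6031.
With d_C₃H₈ + d_CH₄ = 1470 mm, d_CH₄ = 1470/(1 + 0.6031) = 917.0 mm.
d_C₃H₈ = 1470 − 917.0 = 553.0 mm.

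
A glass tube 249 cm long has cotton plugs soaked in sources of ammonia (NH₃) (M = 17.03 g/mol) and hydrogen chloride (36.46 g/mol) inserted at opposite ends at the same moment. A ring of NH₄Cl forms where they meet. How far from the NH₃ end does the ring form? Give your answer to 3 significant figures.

148 cm

Graham's law gives d_NH₃/d_HCl = rate_NH₃/rate_HCl = √(M_HCl/M_NH₃) = √(36.46/17.03) = 1.463.
With d_NH₃ + d_HCl = 249 cm, d_HCl = 249/(1 + 1.463) = 101.1 cm.
d_NH₃ = 249 − 101.1 = 148 cm.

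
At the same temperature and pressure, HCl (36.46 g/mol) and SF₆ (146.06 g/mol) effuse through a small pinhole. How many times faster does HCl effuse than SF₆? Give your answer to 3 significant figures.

2.00

By Graham's law, rate_HCl/rate_SF₆ = √(M_SF₆/M_HCl) = √(146.06/36.46) = √4.006 = 2.00.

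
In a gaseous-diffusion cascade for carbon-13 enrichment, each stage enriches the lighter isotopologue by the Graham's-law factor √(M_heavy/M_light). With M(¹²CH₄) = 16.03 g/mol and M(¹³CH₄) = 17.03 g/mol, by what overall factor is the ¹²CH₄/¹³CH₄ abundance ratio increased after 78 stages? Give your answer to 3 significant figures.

Each stage multiplies the ratio by α = √(17.03/16.03), so after 78 stages the overall factor is α^78 = (17.03/16.03)^(78/2).
= 1.06238^39 = 10.6.

10.6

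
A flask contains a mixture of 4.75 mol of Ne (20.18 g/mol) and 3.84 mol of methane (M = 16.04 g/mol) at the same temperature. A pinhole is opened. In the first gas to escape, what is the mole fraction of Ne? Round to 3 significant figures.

The effusion rate of species i is ∝ p_i/√M_i ∝ n_i/√M_i.
So x_Ne in the escaping gas = (n_Ne/√M_Ne) / Σ(n_i/√M_i)
= (4.75/√20.18) / (4.75/√20.18 + 3.84/√16.04) = 1.057/(1.057 + 0.9588) = 0.524.

0.524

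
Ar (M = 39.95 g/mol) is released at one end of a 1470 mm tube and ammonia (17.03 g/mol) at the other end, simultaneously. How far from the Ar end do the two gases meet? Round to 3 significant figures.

Graham's law gives d_Ar/d_NH₃ = rate_Ar/rate_NH₃ = √(M_NH₃/M_Ar) = √(17.03/39.95) = 0.6529.
With d_Ar + d_NH₃ = 1470 mm, d_NH₃ = 1470/(1 + 0.6529) = 889.3 mm.
d_Ar = 1470 − 889.3 = 581 mm.

581 mm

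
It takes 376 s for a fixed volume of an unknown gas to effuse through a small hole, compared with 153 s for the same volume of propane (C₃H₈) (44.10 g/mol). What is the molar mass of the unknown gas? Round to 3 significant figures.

Using Graham's law: t_X/t_C₃H₈ = √(M_X/M_C₃H₈).
376/153 = 2.458 = √(M_X/44.10)
M_X = 44.10 × 2.458² = 44.10 × 6.039 = 266 g/mol

266 g/mol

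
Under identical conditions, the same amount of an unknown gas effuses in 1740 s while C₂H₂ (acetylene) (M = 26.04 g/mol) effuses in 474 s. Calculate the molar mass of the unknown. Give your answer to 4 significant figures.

Graham's law gives t_X/t_C₂H₂ = √(M_X/M_C₂H₂).
1740/474 = 3.671 = √(M_X/26.04)
M_X = 26.04 × 3.671² = 26.04 × 13.48 = 350.9 g/mol

350.9 g/mol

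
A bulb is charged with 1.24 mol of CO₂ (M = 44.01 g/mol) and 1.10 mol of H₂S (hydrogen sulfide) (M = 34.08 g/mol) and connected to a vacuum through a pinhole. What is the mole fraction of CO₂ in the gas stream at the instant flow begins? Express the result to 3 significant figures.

0.498

Effusion rate of each component ∝ n_i/√M_i (partial pressure × 1/√M).
Mole fraction of CO₂ in the effusate = (n_CO₂/√M_CO₂) / (n_CO₂/√M_CO₂ + n_H₂S/√M_H₂S)
= (1.24/√44.01) / (1.24/√44.01 + 1.10/√34.08) = 0.1869/(0.1869 + 0.1884) = 0.498.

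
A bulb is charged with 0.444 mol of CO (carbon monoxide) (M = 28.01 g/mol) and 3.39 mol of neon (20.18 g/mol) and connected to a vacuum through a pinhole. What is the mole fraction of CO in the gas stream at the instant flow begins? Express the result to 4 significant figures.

0.1000

The effusion rate of species i is ∝ p_i/√M_i ∝ n_i/√M_i.
So x_CO in the escaping gas = (n_CO/√M_CO) / Σ(n_i/√M_i)
= (0.444/√28.01) / (0.444/√28.01 + 3.39/√20.18) = 0.08389/(0.08389 + 0.7546) = 0.1000.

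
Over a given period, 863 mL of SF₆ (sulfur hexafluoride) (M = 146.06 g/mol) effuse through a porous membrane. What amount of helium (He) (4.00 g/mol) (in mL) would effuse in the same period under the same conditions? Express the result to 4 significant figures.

5215 mL

Since effusion rate ∝ 1/√M, rate_He/rate_SF₆ = √(M_SF₆/M_He) = √(146.06/4.00) = √36.52 = 6.043.
So the volume for He is 863 × 6.043 = 5215 mL.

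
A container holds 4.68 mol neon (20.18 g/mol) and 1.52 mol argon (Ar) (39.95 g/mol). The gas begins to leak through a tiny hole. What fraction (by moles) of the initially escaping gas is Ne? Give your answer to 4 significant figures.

0.8125

Effusion rate of each component ∝ n_i/√M_i (partial pressure × 1/√M).
So x_Ne in the escaping gas = (n_Ne/√M_Ne) / Σ(n_i/√M_i)
= (4.68/√20.18) / (4.68/√20.18 + 1.52/√39.95) = 1.042/(1.042 + 0.2405) = 0.8125.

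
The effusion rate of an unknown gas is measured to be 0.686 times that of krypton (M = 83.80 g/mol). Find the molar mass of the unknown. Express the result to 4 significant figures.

Graham's law gives rate_X/rate_Kr = √(M_Kr/M_X).
0.686 = √(83.80/M_X)
M_X = 83.80 / 0.686² = 83.80 / 0.4706 = 178.1 g/mol

178.1 g/mol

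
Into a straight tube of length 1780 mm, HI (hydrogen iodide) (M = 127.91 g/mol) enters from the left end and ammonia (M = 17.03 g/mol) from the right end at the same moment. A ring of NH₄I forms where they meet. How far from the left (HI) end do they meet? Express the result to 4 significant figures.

475.9 mm

In equal time, each gas travels a distance ∝ its rate ∝ 1/√M, so d_HI/d_NH₃ = √(M_NH₃/M_HI) = √(17.03/127.91) = 0.3649.
With d_HI + d_NH₃ = 1780 mm, d_NH₃ = 1780/(1 + 0.3649) = 1304 mm.
d_HI = 1780 − 1304 = 475.9 mm.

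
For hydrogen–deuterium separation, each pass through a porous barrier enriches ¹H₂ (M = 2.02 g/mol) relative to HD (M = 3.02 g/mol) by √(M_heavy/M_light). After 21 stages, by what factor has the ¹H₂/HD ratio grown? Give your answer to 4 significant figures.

68.22

Each stage multiplies the ratio by α = √(3.02/2.02), so after 21 stages the overall factor is α^21 = (3.02/2.02)^(21/2).
= 1.49505^(21/2) = 68.22.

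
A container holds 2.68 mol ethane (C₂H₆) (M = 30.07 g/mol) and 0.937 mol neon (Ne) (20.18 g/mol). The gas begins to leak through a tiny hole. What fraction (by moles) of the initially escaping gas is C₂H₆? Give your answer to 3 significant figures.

0.701

Effusion rate of each component ∝ n_i/√M_i (partial pressure × 1/√M).
Mole fraction of C₂H₆ in the effusate = (n_C₂H₆/√M_C₂H₆) / (n_C₂H₆/√M_C₂H₆ + n_Ne/√M_Ne)
= (2.68/√30.07) / (2.68/√30.07 + 0.937/√20.18) = 0.4887/(0.4887 + 0.2086) = 0.701.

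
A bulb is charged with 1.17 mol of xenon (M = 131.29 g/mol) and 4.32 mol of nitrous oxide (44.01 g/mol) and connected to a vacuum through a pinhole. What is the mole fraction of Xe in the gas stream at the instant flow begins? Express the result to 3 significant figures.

0.136

Each component's effusion rate ∝ (its partial pressure)·(1/√M) ∝ n_i/√M_i.
Mole fraction of Xe in the effusate = (n_Xe/√M_Xe) / (n_Xe/√M_Xe + n_N₂O/√M_N₂O)
= (1.17/√131.29) / (1.17/√131.29 + 4.32/√44.01) = 0.1021/(0.1021 + 0.6512) = 0.136.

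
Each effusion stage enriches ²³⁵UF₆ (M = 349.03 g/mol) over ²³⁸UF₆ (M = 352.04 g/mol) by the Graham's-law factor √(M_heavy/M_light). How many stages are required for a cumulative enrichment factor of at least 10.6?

Per stage α = (352.04/349.03)^(1/2) = 1.00862^0.5, giving ln α = 0.004293.
Need α^N ≥ 10.6 ⇒ N ≥ ln(10.6) / ln α = 2.361 / 0.004293 = 549.87.
So at least 550 stages are needed.

550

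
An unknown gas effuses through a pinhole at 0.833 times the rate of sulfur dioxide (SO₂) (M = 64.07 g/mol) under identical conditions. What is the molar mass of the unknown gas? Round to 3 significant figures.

Graham's law gives rate_X/rate_SO₂ = √(M_SO₂/M_X).
0.833 = √(64.07/M_X)
M_X = 64.07 / 0.833² = 64.07 / 0.6939 = 92.3 g/mol

92.3 g/mol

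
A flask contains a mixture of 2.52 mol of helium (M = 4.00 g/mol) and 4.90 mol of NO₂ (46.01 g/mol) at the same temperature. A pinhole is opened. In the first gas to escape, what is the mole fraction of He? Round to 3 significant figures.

The effusion rate of species i is ∝ p_i/√M_i ∝ n_i/√M_i.
x_He(eff) = (n_He/√M_He) / (n_He/√M_He + n_NO₂/√M_NO₂)
= (2.52/√4.00) / (2.52/√4.00 + 4.90/√46.01) = 1.260/(1.260 + 0.7224) = 0.636.

0.636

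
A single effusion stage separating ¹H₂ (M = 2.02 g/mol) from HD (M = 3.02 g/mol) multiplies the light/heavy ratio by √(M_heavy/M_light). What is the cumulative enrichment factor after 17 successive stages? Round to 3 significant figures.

The single-stage factor is √(M_heavy/M_light), so 17 stages give [√(3.02/2.02)]^17 = (3.02/2.02)^(17/2).
= 1.49505^(17/2) = 30.5.

30.5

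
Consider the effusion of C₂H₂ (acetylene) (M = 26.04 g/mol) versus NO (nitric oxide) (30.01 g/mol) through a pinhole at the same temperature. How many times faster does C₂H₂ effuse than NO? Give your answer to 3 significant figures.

From Graham's law, rate_C₂H₂/rate_NO = √(M_NO/M_C₂H₂) = √(30.01/26.04) = √1.152 = 1.07.

1.07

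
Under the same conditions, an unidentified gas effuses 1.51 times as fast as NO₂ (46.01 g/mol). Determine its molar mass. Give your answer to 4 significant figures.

Graham's law gives rate_X/rate_NO₂ = √(M_NO₂/M_X).
1.51 = √(46.01/M_X)
M_X = 46.01 / 1.51² = 46.01 / 2.280 = 20.18 g/mol

20.18 g/mol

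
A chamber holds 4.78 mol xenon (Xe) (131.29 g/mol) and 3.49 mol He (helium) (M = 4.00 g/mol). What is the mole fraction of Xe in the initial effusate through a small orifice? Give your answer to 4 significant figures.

Rate_i ∝ x_i/√M_i (Graham's law weighted by mole fraction), so the effusate composition follows n_i/√M_i.
Mole fraction of Xe in the effusate = (n_Xe/√M_Xe) / (n_Xe/√M_Xe + n_He/√M_He)
= (4.78/√131.29) / (4.78/√131.29 + 3.49/√4.00) = 0.4172/(0.4172 + 1.745) = 0.1929.

0.1929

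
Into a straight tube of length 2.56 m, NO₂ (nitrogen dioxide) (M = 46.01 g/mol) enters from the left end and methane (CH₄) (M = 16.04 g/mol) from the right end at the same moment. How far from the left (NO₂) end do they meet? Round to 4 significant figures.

0.9504 m

Graham's law gives d_NO₂/d_CH₄ = rate_NO₂/rate_CH₄ = √(M_CH₄/M_NO₂) = √(16.04/46.01) = 0.5904.
With d_NO₂ + d_CH₄ = 2.56 m, d_CH₄ = 2.56/(1 + 0.5904) = 1.610 m.
d_NO₂ = 2.56 − 1.610 = 0.9504 m.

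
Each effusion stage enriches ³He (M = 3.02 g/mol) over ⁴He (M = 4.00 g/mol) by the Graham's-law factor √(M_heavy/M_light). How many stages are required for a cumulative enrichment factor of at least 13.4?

Single-stage factor α = √(4.00/3.02), so ln α = ½ ln(1.32450) = 0.1405.
Need α^N ≥ 13.4 ⇒ N ≥ ln(13.4) / ln α = 2.595 / 0.1405 = 18.47.
So at least 19 stages are needed.

19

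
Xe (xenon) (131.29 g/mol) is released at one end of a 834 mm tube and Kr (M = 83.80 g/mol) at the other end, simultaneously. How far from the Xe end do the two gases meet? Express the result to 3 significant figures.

370 mm

Distances travelled in equal time are proportional to diffusion rates, so d_Xe/d_Kr = √(M_Kr/M_Xe) = √(83.80/131.29) = 0.7989.
With d_Xe + d_Kr = 834 mm, d_Kr = 834/(1 + 0.7989) = 463.6 mm.
d_Xe = 834 − 463.6 = 370 mm.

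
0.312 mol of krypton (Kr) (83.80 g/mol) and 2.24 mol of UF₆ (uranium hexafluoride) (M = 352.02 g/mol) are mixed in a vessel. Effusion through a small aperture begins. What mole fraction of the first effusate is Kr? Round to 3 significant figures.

0.222

Each component's effusion rate ∝ (its partial pressure)·(1/√M) ∝ n_i/√M_i.
x_Kr(eff) = (n_Kr/√M_Kr) / (n_Kr/√M_Kr + n_UF₆/√M_UF₆)
= (0.312/√83.80) / (0.312/√83.80 + 2.24/√352.02) = 0.03408/(0.03408 + 0.1194) = 0.222.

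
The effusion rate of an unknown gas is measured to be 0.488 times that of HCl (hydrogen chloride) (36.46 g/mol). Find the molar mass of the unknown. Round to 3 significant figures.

153 g/mol

Since effusion rate ∝ 1/√M, rate_X/rate_HCl = √(M_HCl/M_X).
0.488 = √(36.46/M_X)
M_X = 36.46 / 0.488² = 36.46 / 0.2381 = 153 g/mol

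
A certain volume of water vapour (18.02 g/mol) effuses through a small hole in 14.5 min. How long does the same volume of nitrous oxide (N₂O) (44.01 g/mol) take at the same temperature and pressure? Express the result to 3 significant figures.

Graham's law gives t_N₂O/t_H₂O = √(M_N₂O/M_H₂O) = √(44.01/18.02) = √2.442 = 1.563.
So the time for N₂O is 14.5 × 1.563 = 22.7 min.

22.7 min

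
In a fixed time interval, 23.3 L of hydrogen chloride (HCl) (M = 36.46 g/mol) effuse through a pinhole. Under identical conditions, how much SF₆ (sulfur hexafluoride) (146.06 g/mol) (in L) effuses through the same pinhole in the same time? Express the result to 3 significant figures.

Since effusion rate ∝ 1/√M, rate_SF₆/rate_HCl = √(M_HCl/M_SF₆) = √(36.46/146.06) = √0.2496 = 0.4996.
So the volume for SF₆ is 23.3 × 0.4996 = 11.6 L.

11.6 L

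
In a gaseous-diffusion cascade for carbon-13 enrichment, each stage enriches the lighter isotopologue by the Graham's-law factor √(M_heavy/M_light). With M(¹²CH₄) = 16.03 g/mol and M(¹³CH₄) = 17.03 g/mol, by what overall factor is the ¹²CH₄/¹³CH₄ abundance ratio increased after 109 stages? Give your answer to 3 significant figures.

27.1

Overall factor = α^109 with α = √(17.03/16.03), i.e. (17.03/16.03)^(109/2).
= 1.06238^(109/2) = 27.1.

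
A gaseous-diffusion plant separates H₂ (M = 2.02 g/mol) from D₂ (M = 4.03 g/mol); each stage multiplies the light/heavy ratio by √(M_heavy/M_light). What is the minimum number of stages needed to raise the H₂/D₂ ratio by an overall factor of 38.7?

Single-stage factor α = √(4.03/2.02), so ln α = ½ ln(1.99505) = 0.3453.
Need α^N ≥ 38.7 ⇒ N ≥ ln(38.7) / ln α = 3.656 / 0.3453 = 10.59.
Rounding up, N = 11 stages.

11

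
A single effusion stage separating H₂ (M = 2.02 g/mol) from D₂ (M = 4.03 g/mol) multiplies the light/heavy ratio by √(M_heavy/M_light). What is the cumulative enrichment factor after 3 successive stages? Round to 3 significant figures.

2.82

Overall factor = α^3 with α = √(4.03/2.02), i.e. (4.03/2.02)^(3/2).
= 1.99505^(3/2) = 2.82.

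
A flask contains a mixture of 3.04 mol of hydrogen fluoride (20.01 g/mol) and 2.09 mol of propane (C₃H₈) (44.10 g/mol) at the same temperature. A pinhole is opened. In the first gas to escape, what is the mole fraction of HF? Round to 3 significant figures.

Rate_i ∝ x_i/√M_i (Graham's law weighted by mole fraction), so the effusate composition follows n_i/√M_i.
So x_HF in the escaping gas = (n_HF/√M_HF) / Σ(n_i/√M_i)
= (3.04/√20.01) / (3.04/√20.01 + 2.09/√44.10) = 0.6796/(0.6796 + 0.3147) = 0.683.

0.683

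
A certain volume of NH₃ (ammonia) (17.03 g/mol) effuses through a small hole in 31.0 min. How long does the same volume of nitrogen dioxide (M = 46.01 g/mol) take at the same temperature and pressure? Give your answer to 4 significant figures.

From Graham's law, t_NO₂/t_NH₃ = √(M_NO₂/M_NH₃) = √(46.01/17.03) = √2.702 = 1.644.
So the time for NO₂ is 31.0 × 1.644 = 50.95 min.

50.95 min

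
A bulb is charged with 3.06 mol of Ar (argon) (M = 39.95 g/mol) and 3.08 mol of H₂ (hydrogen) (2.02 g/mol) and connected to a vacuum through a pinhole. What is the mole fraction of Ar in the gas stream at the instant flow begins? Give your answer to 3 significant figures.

0.183

Rate_i ∝ x_i/√M_i (Graham's law weighted by mole fraction), so the effusate composition follows n_i/√M_i.
Mole fraction of Ar in the effusate = (n_Ar/√M_Ar) / (n_Ar/√M_Ar + n_H₂/√M_H₂)
= (3.06/√39.95) / (3.06/√39.95 + 3.08/√2.02) = 0.4841/(0.4841 + 2.167) = 0.183.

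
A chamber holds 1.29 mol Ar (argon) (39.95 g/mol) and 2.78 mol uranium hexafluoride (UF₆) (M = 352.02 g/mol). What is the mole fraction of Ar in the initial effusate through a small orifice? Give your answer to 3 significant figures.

Rate_i ∝ x_i/√M_i (Graham's law weighted by mole fraction), so the effusate composition follows n_i/√M_i.
Mole fraction of Ar in the effusate = (n_Ar/√M_Ar) / (n_Ar/√M_Ar + n_UF₆/√M_UF₆)
= (1.29/√39.95) / (1.29/√39.95 + 2.78/√352.02) = 0.2041/(0.2041 + 0.1482) = 0.579.

0.579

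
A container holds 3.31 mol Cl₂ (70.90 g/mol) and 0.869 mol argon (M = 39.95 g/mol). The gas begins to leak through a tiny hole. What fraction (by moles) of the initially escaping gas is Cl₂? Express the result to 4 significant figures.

0.7409

Each component's effusion rate ∝ (its partial pressure)·(1/√M) ∝ n_i/√M_i.
Mole fraction of Cl₂ in the effusate = (n_Cl₂/√M_Cl₂) / (n_Cl₂/√M_Cl₂ + n_Ar/√M_Ar)
= (3.31/√70.90) / (3.31/√70.90 + 0.869/√39.95) = 0.3931/(0.3931 + 0.1375) = 0.7409.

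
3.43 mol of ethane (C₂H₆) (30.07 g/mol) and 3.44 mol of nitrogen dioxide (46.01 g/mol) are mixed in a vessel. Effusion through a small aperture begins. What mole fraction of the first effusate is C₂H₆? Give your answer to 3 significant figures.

Each component's effusion rate ∝ (its partial pressure)·(1/√M) ∝ n_i/√M_i.
So x_C₂H₆ in the escaping gas = (n_C₂H₆/√M_C₂H₆) / Σ(n_i/√M_i)
= (3.43/√30.07) / (3.43/√30.07 + 3.44/√46.01) = 0.6255/(0.6255 + 0.5071) = 0.552.

0.552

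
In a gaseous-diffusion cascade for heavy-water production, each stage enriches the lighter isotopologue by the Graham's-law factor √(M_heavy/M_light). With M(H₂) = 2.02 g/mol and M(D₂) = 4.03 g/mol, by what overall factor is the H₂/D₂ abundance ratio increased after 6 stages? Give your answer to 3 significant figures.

The single-stage factor is √(M_heavy/M_light), so 6 stages give [√(4.03/2.02)]^6 = (4.03/2.02)^(6/2).
= 1.99505^3 = 7.94.

7.94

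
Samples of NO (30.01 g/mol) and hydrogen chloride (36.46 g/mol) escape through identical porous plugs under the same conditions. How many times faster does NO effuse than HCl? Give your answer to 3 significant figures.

Graham's law gives rate_NO/rate_HCl = √(M_HCl/M_NO) = √(36.46/30.01) = √1.215 = 1.10.

1.10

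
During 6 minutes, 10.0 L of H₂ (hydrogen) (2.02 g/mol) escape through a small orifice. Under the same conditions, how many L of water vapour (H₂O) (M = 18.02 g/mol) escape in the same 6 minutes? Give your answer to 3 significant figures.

Graham's law gives rate_H₂O/rate_H₂ = √(M_H₂/M_H₂O) = √(2.02/18.02) = √0.1121 = 0.3348.
So the volume for H₂O is 10.0 × 0.3348 = 3.35 L.

3.35 L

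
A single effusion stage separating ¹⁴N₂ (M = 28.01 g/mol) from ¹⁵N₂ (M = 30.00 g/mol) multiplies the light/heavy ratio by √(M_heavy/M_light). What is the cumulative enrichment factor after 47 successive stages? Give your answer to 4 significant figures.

5.018

The single-stage factor is √(M_heavy/M_light), so 47 stages give [√(30.00/28.01)]^47 = (30.00/28.01)^(47/2).
= 1.07105^(47/2) = 5.018.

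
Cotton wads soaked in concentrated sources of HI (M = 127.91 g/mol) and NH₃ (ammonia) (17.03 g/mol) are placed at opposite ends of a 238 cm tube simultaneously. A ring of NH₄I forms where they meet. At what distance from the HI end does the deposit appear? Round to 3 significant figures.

63.6 cm

In equal time, each gas travels a distance ∝ its rate ∝ 1/√M, so d_HI/d_NH₃ = √(M_NH₃/M_HI) = √(17.03/127.91) = 0.3649.
With d_HI + d_NH₃ = 238 cm, d_NH₃ = 238/(1 + 0.3649) = 174.4 cm.
d_HI = 238 − 174.4 = 63.6 cm.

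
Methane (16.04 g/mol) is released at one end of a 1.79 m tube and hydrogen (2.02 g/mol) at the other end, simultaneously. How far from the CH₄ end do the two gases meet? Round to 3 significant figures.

Distances travelled in equal time are proportional to diffusion rates, so d_CH₄/d_H₂ = √(M_H₂/M_CH₄) = √(2.02/16.04) = 0.3549.
With d_CH₄ + d_H₂ = 1.79 m, d_H₂ = 1.79/(1 + 0.3549) = 1.321 m.
d_CH₄ = 1.79 − 1.321 = 0.469 m.

0.469 m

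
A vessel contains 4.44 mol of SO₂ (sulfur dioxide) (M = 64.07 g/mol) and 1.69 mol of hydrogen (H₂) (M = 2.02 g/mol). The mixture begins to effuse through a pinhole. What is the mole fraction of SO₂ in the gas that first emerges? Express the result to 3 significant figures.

0.318

The effusion rate of species i is ∝ p_i/√M_i ∝ n_i/√M_i.
Mole fraction of SO₂ in the effusate = (n_SO₂/√M_SO₂) / (n_SO₂/√M_SO₂ + n_H₂/√M_H₂)
= (4.44/√64.07) / (4.44/√64.07 + 1.69/√2.02) = 0.5547/(0.5547 + 1.189) = 0.318.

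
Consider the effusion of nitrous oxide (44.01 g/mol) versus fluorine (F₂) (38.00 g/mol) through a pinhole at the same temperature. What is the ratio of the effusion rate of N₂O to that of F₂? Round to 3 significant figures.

0.929

Since effusion rate ∝ 1/√M, rate_N₂O/rate_F₂ = √(M_F₂/M_N₂O) = √(38.00/44.01) = √0.8634 = 0.929.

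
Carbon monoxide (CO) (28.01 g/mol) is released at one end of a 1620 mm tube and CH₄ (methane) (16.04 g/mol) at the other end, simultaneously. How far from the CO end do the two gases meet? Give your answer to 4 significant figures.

697.8 mm

Distances travelled in equal time are proportional to diffusion rates, so d_CO/d_CH₄ = √(M_CH₄/M_CO) = √(16.04/28.01) = 0.7567.
With d_CO + d_CH₄ = 1620 mm, d_CH₄ = 1620/(1 + 0.7567) = 922.2 mm.
d_CO = 1620 − 922.2 = 697.8 mm.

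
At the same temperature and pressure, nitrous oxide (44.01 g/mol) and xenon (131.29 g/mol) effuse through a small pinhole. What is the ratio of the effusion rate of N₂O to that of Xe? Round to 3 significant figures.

Using Graham's law: rate_N₂O/rate_Xe = √(M_Xe/M_N₂O) = √(131.29/44.01) = √2.983 = 1.73.

1.73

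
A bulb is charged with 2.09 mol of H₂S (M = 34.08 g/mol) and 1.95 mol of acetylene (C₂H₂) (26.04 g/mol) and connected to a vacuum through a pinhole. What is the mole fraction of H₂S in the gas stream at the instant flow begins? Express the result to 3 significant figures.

Effusion rate of each component ∝ n_i/√M_i (partial pressure × 1/√M).
Mole fraction of H₂S in the effusate = (n_H₂S/√M_H₂S) / (n_H₂S/√M_H₂S + n_C₂H₂/√M_C₂H₂)
= (2.09/√34.08) / (2.09/√34.08 + 1.95/√26.04) = 0.3580/(0.3580 + 0.3821) = 0.484.

0.484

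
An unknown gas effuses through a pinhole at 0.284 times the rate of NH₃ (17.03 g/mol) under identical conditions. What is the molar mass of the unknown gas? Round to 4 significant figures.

From Graham's law, rate_X/rate_NH₃ = √(M_NH₃/M_X).
0.284 = √(17.03/M_X)
M_X = 17.03 / 0.284² = 17.03 / 0.08066 = 211.1 g/mol

211.1 g/mol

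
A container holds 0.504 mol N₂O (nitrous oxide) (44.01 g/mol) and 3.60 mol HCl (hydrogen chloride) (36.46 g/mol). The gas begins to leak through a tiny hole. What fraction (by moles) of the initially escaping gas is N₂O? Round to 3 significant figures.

Rate_i ∝ x_i/√M_i (Graham's law weighted by mole fraction), so the effusate composition follows n_i/√M_i.
x_N₂O(eff) = (n_N₂O/√M_N₂O) / (n_N₂O/√M_N₂O + n_HCl/√M_HCl)
= (0.504/√44.01) / (0.504/√44.01 + 3.60/√36.46) = 0.07597/(0.07597 + 0.5962) = 0.113.

0.113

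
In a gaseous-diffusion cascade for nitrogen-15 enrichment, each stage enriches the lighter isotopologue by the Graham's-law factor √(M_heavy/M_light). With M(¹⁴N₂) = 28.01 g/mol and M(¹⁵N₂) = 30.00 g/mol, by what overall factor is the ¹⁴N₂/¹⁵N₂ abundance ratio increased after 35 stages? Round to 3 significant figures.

Overall factor = α^35 with α = √(30.00/28.01), i.e. (30.00/28.01)^(35/2).
= 1.07105^(35/2) = 3.32.

3.32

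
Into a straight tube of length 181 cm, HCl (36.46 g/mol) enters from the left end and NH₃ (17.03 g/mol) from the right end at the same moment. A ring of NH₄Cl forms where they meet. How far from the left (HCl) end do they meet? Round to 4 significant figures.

73.48 cm

Distances travelled in equal time are proportional to diffusion rates, so d_HCl/d_NH₃ = √(M_NH₃/M_HCl) = √(17.03/36.46) = 0.6834.
With d_HCl + d_NH₃ = 181 cm, d_NH₃ = 181/(1 + 0.6834) = 107.5 cm.
d_HCl = 181 − 107.5 = 73.48 cm.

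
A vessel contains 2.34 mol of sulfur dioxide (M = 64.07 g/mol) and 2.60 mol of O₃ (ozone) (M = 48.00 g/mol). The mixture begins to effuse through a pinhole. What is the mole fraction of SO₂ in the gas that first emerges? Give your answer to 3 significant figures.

0.438

Each component's effusion rate ∝ (its partial pressure)·(1/√M) ∝ n_i/√M_i.
x_SO₂(eff) = (n_SO₂/√M_SO₂) / (n_SO₂/√M_SO₂ + n_O₃/√M_O₃)
= (2.34/√64.07) / (2.34/√64.07 + 2.60/√48.00) = 0.2923/(0.2923 + 0.3753) = 0.438.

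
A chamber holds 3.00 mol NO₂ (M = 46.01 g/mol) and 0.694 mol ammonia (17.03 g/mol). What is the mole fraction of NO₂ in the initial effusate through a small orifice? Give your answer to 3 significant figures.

Effusion rate of each component ∝ n_i/√M_i (partial pressure × 1/√M).
Mole fraction of NO₂ in the effusate = (n_NO₂/√M_NO₂) / (n_NO₂/√M_NO₂ + n_NH₃/√M_NH₃)
= (3.00/√46.01) / (3.00/√46.01 + 0.694/√17.03) = 0.4423/(0.4423 + 0.1682) = 0.725.

0.725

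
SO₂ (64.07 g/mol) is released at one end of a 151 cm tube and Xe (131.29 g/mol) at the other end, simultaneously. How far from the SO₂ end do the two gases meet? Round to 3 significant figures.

The fronts meet when d_SO₂ + d_Xe = L with d_SO₂/d_Xe = √(M_Xe/M_SO₂) (Graham's law). Here √(M_Xe/M_SO₂) = √(131.29/64.07) = 1.431.
With d_SO₂ + d_Xe = 151 cm, d_Xe = 151/(1 + 1.431) = 62.10 cm.
d_SO₂ = 151 − 62.10 = 88.9 cm.

88.9 cm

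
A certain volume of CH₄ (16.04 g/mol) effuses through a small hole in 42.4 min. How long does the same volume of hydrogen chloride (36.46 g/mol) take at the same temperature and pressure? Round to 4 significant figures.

From Graham's law, t_HCl/t_CH₄ = √(M_HCl/M_CH₄) = √(36.46/16.04) = √2.273 = 1.508.
So the time for HCl is 42.4 × 1.508 = 63.93 min.

63.93 min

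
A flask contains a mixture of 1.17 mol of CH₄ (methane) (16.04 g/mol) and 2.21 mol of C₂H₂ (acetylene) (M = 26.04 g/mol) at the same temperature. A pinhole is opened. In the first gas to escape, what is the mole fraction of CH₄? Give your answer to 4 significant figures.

0.4028

Rate_i ∝ x_i/√M_i (Graham's law weighted by mole fraction), so the effusate composition follows n_i/√M_i.
x_CH₄(eff) = (n_CH₄/√M_CH₄) / (n_CH₄/√M_CH₄ + n_C₂H₂/√M_C₂H₂)
= (1.17/√16.04) / (1.17/√16.04 + 2.21/√26.04) = 0.2921/(0.2921 + 0.4331) = 0.4028.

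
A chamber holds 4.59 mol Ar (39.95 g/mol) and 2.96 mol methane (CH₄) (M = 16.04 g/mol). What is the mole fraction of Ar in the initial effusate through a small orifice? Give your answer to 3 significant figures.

Rate_i ∝ x_i/√M_i (Graham's law weighted by mole fraction), so the effusate composition follows n_i/√M_i.
x_Ar(eff) = (n_Ar/√M_Ar) / (n_Ar/√M_Ar + n_CH₄/√M_CH₄)
= (4.59/√39.95) / (4.59/√39.95 + 2.96/√16.04) = 0.7262/(0.7262 + 0.7391) = 0.496.

0.496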